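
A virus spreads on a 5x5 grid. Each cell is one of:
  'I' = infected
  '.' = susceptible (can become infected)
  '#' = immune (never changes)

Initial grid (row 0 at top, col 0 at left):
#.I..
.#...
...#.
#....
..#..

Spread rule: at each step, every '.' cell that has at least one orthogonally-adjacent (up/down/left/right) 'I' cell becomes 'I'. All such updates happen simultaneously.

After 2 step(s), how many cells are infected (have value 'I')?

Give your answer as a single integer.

Step 0 (initial): 1 infected
Step 1: +3 new -> 4 infected
Step 2: +3 new -> 7 infected

Answer: 7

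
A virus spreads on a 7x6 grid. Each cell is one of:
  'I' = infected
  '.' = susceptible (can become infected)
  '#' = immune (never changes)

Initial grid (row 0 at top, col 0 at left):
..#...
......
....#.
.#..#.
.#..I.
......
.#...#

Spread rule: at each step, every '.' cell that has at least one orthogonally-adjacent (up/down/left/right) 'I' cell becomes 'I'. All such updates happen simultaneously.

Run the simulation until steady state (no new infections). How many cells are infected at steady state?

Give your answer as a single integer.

Step 0 (initial): 1 infected
Step 1: +3 new -> 4 infected
Step 2: +6 new -> 10 infected
Step 3: +5 new -> 15 infected
Step 4: +5 new -> 20 infected
Step 5: +6 new -> 26 infected
Step 6: +5 new -> 31 infected
Step 7: +3 new -> 34 infected
Step 8: +1 new -> 35 infected
Step 9: +0 new -> 35 infected

Answer: 35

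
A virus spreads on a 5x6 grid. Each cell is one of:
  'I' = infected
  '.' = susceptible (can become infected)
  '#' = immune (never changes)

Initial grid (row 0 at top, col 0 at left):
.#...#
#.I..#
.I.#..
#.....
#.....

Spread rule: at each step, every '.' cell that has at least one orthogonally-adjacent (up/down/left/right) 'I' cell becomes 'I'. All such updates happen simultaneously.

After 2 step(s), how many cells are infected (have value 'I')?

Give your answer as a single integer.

Step 0 (initial): 2 infected
Step 1: +6 new -> 8 infected
Step 2: +4 new -> 12 infected

Answer: 12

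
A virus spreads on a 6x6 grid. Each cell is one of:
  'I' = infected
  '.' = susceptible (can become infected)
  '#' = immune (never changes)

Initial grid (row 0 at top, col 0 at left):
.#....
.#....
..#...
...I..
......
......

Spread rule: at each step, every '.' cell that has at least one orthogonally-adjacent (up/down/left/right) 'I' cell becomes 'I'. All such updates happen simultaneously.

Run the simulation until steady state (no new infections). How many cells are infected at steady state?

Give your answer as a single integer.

Answer: 33

Derivation:
Step 0 (initial): 1 infected
Step 1: +4 new -> 5 infected
Step 2: +7 new -> 12 infected
Step 3: +10 new -> 22 infected
Step 4: +7 new -> 29 infected
Step 5: +3 new -> 32 infected
Step 6: +1 new -> 33 infected
Step 7: +0 new -> 33 infected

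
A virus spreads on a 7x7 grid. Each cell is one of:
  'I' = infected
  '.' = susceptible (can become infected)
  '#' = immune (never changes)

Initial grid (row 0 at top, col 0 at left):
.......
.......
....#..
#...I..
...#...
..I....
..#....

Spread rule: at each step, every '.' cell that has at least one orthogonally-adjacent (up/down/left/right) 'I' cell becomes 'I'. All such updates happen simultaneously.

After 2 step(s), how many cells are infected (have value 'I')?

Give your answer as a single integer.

Step 0 (initial): 2 infected
Step 1: +6 new -> 8 infected
Step 2: +10 new -> 18 infected

Answer: 18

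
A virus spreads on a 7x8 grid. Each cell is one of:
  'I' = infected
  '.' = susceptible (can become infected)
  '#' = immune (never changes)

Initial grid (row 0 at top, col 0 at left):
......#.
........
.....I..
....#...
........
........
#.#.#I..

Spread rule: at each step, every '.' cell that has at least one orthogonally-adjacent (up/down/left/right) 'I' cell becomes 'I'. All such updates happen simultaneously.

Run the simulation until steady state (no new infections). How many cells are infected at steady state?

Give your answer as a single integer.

Answer: 51

Derivation:
Step 0 (initial): 2 infected
Step 1: +6 new -> 8 infected
Step 2: +10 new -> 18 infected
Step 3: +10 new -> 28 infected
Step 4: +9 new -> 37 infected
Step 5: +6 new -> 43 infected
Step 6: +6 new -> 49 infected
Step 7: +2 new -> 51 infected
Step 8: +0 new -> 51 infected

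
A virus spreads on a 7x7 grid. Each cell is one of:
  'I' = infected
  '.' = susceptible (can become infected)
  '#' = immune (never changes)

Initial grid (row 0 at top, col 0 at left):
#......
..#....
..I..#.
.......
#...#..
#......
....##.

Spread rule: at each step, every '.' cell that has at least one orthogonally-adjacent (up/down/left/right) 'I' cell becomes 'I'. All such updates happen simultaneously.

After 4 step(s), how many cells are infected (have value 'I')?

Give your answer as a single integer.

Answer: 27

Derivation:
Step 0 (initial): 1 infected
Step 1: +3 new -> 4 infected
Step 2: +7 new -> 11 infected
Step 3: +9 new -> 20 infected
Step 4: +7 new -> 27 infected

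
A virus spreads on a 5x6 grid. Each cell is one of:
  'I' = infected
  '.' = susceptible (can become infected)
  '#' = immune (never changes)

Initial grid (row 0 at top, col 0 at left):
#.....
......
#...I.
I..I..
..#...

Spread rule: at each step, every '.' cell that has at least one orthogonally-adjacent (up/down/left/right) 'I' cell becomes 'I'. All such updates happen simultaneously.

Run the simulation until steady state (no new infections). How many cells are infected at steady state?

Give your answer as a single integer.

Step 0 (initial): 3 infected
Step 1: +8 new -> 11 infected
Step 2: +8 new -> 19 infected
Step 3: +5 new -> 24 infected
Step 4: +3 new -> 27 infected
Step 5: +0 new -> 27 infected

Answer: 27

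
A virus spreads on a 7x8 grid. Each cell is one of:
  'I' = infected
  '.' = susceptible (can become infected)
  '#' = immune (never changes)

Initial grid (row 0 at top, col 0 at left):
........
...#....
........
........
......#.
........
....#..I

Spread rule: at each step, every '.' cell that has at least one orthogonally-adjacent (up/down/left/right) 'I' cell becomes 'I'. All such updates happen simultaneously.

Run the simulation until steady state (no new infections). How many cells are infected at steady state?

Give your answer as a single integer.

Answer: 53

Derivation:
Step 0 (initial): 1 infected
Step 1: +2 new -> 3 infected
Step 2: +3 new -> 6 infected
Step 3: +2 new -> 8 infected
Step 4: +4 new -> 12 infected
Step 5: +5 new -> 17 infected
Step 6: +7 new -> 24 infected
Step 7: +7 new -> 31 infected
Step 8: +7 new -> 38 infected
Step 9: +5 new -> 43 infected
Step 10: +4 new -> 47 infected
Step 11: +3 new -> 50 infected
Step 12: +2 new -> 52 infected
Step 13: +1 new -> 53 infected
Step 14: +0 new -> 53 infected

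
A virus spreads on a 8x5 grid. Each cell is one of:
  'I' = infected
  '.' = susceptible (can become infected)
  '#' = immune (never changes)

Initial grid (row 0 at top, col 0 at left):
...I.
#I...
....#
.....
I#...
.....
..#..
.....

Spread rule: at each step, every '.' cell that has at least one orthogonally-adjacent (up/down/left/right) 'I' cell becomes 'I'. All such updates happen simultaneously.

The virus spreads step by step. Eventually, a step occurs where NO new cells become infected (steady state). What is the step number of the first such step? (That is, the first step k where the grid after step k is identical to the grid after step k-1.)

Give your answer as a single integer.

Step 0 (initial): 3 infected
Step 1: +8 new -> 11 infected
Step 2: +8 new -> 19 infected
Step 3: +5 new -> 24 infected
Step 4: +5 new -> 29 infected
Step 5: +4 new -> 33 infected
Step 6: +2 new -> 35 infected
Step 7: +1 new -> 36 infected
Step 8: +0 new -> 36 infected

Answer: 8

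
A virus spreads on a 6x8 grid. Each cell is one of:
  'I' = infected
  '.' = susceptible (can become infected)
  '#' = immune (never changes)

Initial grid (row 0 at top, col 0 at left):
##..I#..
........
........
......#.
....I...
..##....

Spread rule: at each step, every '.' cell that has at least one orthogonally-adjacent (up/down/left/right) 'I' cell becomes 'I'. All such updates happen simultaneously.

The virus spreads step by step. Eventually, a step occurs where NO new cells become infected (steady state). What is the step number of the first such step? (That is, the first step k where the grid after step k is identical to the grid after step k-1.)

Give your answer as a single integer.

Step 0 (initial): 2 infected
Step 1: +6 new -> 8 infected
Step 2: +9 new -> 17 infected
Step 3: +8 new -> 25 infected
Step 4: +10 new -> 35 infected
Step 5: +6 new -> 41 infected
Step 6: +1 new -> 42 infected
Step 7: +0 new -> 42 infected

Answer: 7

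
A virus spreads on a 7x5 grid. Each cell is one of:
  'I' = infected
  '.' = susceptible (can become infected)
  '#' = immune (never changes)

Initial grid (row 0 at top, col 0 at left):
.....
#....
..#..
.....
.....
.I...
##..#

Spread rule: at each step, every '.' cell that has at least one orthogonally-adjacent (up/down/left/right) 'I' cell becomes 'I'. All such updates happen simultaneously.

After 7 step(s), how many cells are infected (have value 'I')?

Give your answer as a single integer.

Answer: 29

Derivation:
Step 0 (initial): 1 infected
Step 1: +3 new -> 4 infected
Step 2: +5 new -> 9 infected
Step 3: +6 new -> 15 infected
Step 4: +4 new -> 19 infected
Step 5: +4 new -> 23 infected
Step 6: +4 new -> 27 infected
Step 7: +2 new -> 29 infected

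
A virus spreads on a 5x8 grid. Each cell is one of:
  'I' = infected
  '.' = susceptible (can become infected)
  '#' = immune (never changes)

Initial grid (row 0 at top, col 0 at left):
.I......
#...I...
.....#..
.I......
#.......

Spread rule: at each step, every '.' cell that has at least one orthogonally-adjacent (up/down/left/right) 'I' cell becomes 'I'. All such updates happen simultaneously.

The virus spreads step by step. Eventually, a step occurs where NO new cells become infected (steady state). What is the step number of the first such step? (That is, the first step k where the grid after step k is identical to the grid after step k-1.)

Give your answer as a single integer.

Answer: 7

Derivation:
Step 0 (initial): 3 infected
Step 1: +11 new -> 14 infected
Step 2: +10 new -> 24 infected
Step 3: +6 new -> 30 infected
Step 4: +4 new -> 34 infected
Step 5: +2 new -> 36 infected
Step 6: +1 new -> 37 infected
Step 7: +0 new -> 37 infected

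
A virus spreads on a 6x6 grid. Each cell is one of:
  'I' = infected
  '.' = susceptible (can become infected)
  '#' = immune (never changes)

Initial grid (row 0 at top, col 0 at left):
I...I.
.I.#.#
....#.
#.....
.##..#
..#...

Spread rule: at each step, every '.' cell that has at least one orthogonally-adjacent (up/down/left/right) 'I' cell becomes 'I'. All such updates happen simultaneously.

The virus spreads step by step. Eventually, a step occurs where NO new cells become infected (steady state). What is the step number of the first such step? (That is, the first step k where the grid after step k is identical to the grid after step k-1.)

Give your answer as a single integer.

Answer: 9

Derivation:
Step 0 (initial): 3 infected
Step 1: +7 new -> 10 infected
Step 2: +4 new -> 14 infected
Step 3: +2 new -> 16 infected
Step 4: +1 new -> 17 infected
Step 5: +2 new -> 19 infected
Step 6: +3 new -> 22 infected
Step 7: +2 new -> 24 infected
Step 8: +1 new -> 25 infected
Step 9: +0 new -> 25 infected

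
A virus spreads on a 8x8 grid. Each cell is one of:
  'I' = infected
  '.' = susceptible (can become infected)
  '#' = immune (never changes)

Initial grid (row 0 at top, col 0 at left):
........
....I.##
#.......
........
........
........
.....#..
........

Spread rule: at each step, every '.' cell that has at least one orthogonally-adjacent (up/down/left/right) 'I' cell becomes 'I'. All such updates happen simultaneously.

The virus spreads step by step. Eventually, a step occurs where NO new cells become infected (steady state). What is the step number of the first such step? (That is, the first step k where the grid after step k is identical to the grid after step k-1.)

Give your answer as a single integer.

Step 0 (initial): 1 infected
Step 1: +4 new -> 5 infected
Step 2: +6 new -> 11 infected
Step 3: +8 new -> 19 infected
Step 4: +10 new -> 29 infected
Step 5: +8 new -> 37 infected
Step 6: +7 new -> 44 infected
Step 7: +7 new -> 51 infected
Step 8: +5 new -> 56 infected
Step 9: +3 new -> 59 infected
Step 10: +1 new -> 60 infected
Step 11: +0 new -> 60 infected

Answer: 11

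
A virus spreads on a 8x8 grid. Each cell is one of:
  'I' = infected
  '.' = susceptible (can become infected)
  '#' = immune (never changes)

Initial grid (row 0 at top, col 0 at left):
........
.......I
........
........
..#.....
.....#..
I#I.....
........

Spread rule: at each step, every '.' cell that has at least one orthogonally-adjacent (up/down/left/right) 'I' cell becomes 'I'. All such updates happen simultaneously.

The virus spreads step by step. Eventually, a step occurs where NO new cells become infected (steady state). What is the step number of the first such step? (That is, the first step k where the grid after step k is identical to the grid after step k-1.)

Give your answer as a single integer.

Answer: 8

Derivation:
Step 0 (initial): 3 infected
Step 1: +8 new -> 11 infected
Step 2: +10 new -> 21 infected
Step 3: +11 new -> 32 infected
Step 4: +12 new -> 44 infected
Step 5: +11 new -> 55 infected
Step 6: +5 new -> 60 infected
Step 7: +1 new -> 61 infected
Step 8: +0 new -> 61 infected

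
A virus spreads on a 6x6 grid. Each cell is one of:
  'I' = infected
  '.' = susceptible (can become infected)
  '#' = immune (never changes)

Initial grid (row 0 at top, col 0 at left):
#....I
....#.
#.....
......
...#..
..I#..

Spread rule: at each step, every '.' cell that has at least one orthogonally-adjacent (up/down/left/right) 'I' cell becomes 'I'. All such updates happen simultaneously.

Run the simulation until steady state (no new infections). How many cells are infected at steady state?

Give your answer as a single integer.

Step 0 (initial): 2 infected
Step 1: +4 new -> 6 infected
Step 2: +5 new -> 11 infected
Step 3: +8 new -> 19 infected
Step 4: +7 new -> 26 infected
Step 5: +3 new -> 29 infected
Step 6: +2 new -> 31 infected
Step 7: +0 new -> 31 infected

Answer: 31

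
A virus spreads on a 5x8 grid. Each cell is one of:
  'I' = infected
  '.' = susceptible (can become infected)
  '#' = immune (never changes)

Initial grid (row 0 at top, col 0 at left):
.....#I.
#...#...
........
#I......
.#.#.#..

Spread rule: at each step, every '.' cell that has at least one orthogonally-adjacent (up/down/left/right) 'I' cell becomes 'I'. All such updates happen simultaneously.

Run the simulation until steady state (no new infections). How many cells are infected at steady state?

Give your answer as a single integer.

Step 0 (initial): 2 infected
Step 1: +4 new -> 6 infected
Step 2: +8 new -> 14 infected
Step 3: +7 new -> 21 infected
Step 4: +8 new -> 29 infected
Step 5: +2 new -> 31 infected
Step 6: +1 new -> 32 infected
Step 7: +0 new -> 32 infected

Answer: 32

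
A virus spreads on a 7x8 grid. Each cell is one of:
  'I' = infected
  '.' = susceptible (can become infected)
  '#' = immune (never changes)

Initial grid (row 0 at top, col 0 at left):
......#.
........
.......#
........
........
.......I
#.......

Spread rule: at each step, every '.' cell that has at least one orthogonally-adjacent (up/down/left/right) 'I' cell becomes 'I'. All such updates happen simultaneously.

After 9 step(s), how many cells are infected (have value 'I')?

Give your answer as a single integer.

Answer: 47

Derivation:
Step 0 (initial): 1 infected
Step 1: +3 new -> 4 infected
Step 2: +4 new -> 8 infected
Step 3: +4 new -> 12 infected
Step 4: +5 new -> 17 infected
Step 5: +6 new -> 23 infected
Step 6: +7 new -> 30 infected
Step 7: +8 new -> 38 infected
Step 8: +5 new -> 43 infected
Step 9: +4 new -> 47 infected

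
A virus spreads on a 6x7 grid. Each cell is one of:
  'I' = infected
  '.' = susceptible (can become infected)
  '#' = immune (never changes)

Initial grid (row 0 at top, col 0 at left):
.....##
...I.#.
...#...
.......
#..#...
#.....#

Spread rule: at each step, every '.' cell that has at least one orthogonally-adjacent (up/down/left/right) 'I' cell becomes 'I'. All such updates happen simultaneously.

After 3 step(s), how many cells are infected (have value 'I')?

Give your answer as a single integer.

Step 0 (initial): 1 infected
Step 1: +3 new -> 4 infected
Step 2: +5 new -> 9 infected
Step 3: +6 new -> 15 infected

Answer: 15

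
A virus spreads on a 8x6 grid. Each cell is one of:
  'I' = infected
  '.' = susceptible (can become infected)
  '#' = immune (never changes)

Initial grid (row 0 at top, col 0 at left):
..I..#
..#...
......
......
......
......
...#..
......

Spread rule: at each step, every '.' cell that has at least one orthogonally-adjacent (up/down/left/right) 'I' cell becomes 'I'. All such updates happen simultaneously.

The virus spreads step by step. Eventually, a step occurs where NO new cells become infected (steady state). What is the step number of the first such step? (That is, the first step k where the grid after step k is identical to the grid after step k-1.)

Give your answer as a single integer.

Step 0 (initial): 1 infected
Step 1: +2 new -> 3 infected
Step 2: +4 new -> 7 infected
Step 3: +4 new -> 11 infected
Step 4: +6 new -> 17 infected
Step 5: +6 new -> 23 infected
Step 6: +6 new -> 29 infected
Step 7: +5 new -> 34 infected
Step 8: +5 new -> 39 infected
Step 9: +4 new -> 43 infected
Step 10: +2 new -> 45 infected
Step 11: +0 new -> 45 infected

Answer: 11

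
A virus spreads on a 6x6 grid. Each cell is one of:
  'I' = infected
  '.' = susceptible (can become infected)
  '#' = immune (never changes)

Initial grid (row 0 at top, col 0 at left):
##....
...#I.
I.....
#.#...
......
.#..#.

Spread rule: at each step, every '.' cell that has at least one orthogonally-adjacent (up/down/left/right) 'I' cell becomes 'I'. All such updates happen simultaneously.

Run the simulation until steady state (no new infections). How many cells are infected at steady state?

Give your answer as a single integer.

Answer: 29

Derivation:
Step 0 (initial): 2 infected
Step 1: +5 new -> 7 infected
Step 2: +8 new -> 15 infected
Step 3: +6 new -> 21 infected
Step 4: +4 new -> 25 infected
Step 5: +4 new -> 29 infected
Step 6: +0 new -> 29 infected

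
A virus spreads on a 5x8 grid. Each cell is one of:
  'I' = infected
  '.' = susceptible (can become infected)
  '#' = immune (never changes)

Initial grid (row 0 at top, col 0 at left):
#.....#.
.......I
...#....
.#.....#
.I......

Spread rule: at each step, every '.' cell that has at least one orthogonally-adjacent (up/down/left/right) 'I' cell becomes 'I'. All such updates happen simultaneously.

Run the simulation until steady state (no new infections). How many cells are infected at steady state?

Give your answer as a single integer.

Answer: 35

Derivation:
Step 0 (initial): 2 infected
Step 1: +5 new -> 7 infected
Step 2: +5 new -> 12 infected
Step 3: +8 new -> 20 infected
Step 4: +10 new -> 30 infected
Step 5: +4 new -> 34 infected
Step 6: +1 new -> 35 infected
Step 7: +0 new -> 35 infected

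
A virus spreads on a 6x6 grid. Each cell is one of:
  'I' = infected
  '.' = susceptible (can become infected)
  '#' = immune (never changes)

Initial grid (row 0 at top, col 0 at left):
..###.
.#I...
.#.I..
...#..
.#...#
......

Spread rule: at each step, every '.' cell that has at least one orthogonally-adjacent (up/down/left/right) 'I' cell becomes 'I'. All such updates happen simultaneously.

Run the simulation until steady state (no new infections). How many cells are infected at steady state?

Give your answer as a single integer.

Step 0 (initial): 2 infected
Step 1: +3 new -> 5 infected
Step 2: +4 new -> 9 infected
Step 3: +5 new -> 14 infected
Step 4: +5 new -> 19 infected
Step 5: +5 new -> 24 infected
Step 6: +2 new -> 26 infected
Step 7: +1 new -> 27 infected
Step 8: +1 new -> 28 infected
Step 9: +0 new -> 28 infected

Answer: 28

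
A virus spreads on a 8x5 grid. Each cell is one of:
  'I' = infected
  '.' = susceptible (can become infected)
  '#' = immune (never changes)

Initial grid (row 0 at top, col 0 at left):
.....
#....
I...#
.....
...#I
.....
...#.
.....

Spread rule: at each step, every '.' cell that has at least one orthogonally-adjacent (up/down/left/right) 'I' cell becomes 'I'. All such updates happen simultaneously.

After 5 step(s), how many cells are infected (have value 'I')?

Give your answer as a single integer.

Answer: 34

Derivation:
Step 0 (initial): 2 infected
Step 1: +4 new -> 6 infected
Step 2: +7 new -> 13 infected
Step 3: +8 new -> 21 infected
Step 4: +8 new -> 29 infected
Step 5: +5 new -> 34 infected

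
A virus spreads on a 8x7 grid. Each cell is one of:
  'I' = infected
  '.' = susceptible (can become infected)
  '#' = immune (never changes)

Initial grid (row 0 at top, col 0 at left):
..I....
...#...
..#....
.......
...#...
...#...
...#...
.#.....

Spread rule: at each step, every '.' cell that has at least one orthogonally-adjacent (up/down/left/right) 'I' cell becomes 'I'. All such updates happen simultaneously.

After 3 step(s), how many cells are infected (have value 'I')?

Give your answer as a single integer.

Step 0 (initial): 1 infected
Step 1: +3 new -> 4 infected
Step 2: +3 new -> 7 infected
Step 3: +4 new -> 11 infected

Answer: 11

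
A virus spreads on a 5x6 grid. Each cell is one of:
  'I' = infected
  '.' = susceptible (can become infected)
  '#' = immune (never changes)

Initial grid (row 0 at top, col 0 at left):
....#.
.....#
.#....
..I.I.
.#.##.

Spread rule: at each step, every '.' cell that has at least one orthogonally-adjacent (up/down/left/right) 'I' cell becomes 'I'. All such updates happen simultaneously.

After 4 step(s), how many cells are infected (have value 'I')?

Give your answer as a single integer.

Step 0 (initial): 2 infected
Step 1: +6 new -> 8 infected
Step 2: +6 new -> 14 infected
Step 3: +5 new -> 19 infected
Step 4: +3 new -> 22 infected

Answer: 22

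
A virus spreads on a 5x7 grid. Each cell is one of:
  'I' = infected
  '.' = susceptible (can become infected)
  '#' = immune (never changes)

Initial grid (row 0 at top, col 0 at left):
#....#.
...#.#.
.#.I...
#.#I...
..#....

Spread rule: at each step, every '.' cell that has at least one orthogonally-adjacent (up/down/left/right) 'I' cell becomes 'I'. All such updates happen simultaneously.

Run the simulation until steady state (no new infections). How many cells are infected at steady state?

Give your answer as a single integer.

Step 0 (initial): 2 infected
Step 1: +4 new -> 6 infected
Step 2: +5 new -> 11 infected
Step 3: +6 new -> 17 infected
Step 4: +5 new -> 22 infected
Step 5: +2 new -> 24 infected
Step 6: +0 new -> 24 infected

Answer: 24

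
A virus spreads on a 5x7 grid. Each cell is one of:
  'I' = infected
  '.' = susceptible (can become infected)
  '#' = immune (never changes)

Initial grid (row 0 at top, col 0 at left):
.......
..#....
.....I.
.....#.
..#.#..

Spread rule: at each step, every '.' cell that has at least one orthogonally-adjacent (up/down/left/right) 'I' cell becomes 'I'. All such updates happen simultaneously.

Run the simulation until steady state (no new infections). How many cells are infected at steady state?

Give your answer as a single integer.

Step 0 (initial): 1 infected
Step 1: +3 new -> 4 infected
Step 2: +6 new -> 10 infected
Step 3: +6 new -> 16 infected
Step 4: +5 new -> 21 infected
Step 5: +4 new -> 25 infected
Step 6: +4 new -> 29 infected
Step 7: +2 new -> 31 infected
Step 8: +0 new -> 31 infected

Answer: 31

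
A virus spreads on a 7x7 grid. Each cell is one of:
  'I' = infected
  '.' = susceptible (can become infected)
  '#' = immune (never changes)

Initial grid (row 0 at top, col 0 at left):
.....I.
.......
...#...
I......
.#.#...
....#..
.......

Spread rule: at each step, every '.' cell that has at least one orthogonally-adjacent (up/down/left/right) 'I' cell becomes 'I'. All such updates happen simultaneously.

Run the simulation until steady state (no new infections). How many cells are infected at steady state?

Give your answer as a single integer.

Step 0 (initial): 2 infected
Step 1: +6 new -> 8 infected
Step 2: +8 new -> 16 infected
Step 3: +12 new -> 28 infected
Step 4: +7 new -> 35 infected
Step 5: +5 new -> 40 infected
Step 6: +3 new -> 43 infected
Step 7: +2 new -> 45 infected
Step 8: +0 new -> 45 infected

Answer: 45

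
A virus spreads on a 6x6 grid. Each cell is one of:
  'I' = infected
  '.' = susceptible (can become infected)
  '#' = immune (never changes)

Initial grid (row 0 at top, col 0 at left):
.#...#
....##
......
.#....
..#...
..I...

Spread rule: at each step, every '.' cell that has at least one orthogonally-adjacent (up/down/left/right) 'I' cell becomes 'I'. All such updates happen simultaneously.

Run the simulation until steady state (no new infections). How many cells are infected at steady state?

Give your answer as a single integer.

Step 0 (initial): 1 infected
Step 1: +2 new -> 3 infected
Step 2: +4 new -> 7 infected
Step 3: +4 new -> 11 infected
Step 4: +5 new -> 16 infected
Step 5: +5 new -> 21 infected
Step 6: +5 new -> 26 infected
Step 7: +4 new -> 30 infected
Step 8: +0 new -> 30 infected

Answer: 30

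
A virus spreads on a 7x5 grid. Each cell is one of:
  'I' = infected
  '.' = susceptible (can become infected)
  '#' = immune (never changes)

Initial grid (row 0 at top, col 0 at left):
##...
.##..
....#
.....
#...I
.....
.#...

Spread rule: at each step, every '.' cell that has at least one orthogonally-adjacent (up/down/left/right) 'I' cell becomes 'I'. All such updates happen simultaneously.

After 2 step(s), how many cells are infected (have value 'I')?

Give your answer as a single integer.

Answer: 8

Derivation:
Step 0 (initial): 1 infected
Step 1: +3 new -> 4 infected
Step 2: +4 new -> 8 infected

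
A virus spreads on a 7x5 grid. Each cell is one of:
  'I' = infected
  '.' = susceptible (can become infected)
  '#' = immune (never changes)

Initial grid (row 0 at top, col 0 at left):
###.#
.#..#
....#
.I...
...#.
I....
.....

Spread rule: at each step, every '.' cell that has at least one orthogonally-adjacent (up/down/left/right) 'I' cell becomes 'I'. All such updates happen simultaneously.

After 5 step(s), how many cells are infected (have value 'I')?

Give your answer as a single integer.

Answer: 27

Derivation:
Step 0 (initial): 2 infected
Step 1: +7 new -> 9 infected
Step 2: +6 new -> 15 infected
Step 3: +6 new -> 21 infected
Step 4: +4 new -> 25 infected
Step 5: +2 new -> 27 infected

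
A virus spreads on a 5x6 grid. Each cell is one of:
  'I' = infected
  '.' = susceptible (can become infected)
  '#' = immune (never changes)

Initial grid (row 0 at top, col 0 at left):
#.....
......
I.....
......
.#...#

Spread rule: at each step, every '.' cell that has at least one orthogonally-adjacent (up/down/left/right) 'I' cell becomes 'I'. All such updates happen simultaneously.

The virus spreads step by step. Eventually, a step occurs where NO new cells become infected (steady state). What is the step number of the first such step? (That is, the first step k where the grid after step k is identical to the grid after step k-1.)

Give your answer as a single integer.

Answer: 8

Derivation:
Step 0 (initial): 1 infected
Step 1: +3 new -> 4 infected
Step 2: +4 new -> 8 infected
Step 3: +4 new -> 12 infected
Step 4: +5 new -> 17 infected
Step 5: +5 new -> 22 infected
Step 6: +4 new -> 26 infected
Step 7: +1 new -> 27 infected
Step 8: +0 new -> 27 infected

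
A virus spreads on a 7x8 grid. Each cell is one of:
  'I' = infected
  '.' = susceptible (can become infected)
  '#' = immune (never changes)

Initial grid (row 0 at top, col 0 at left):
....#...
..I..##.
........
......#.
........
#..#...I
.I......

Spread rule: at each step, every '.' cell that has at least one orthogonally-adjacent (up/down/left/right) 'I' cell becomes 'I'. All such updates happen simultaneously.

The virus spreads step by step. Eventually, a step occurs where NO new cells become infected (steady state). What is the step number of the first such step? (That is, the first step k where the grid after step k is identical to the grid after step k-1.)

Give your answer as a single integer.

Step 0 (initial): 3 infected
Step 1: +10 new -> 13 infected
Step 2: +14 new -> 27 infected
Step 3: +12 new -> 39 infected
Step 4: +8 new -> 47 infected
Step 5: +1 new -> 48 infected
Step 6: +1 new -> 49 infected
Step 7: +1 new -> 50 infected
Step 8: +0 new -> 50 infected

Answer: 8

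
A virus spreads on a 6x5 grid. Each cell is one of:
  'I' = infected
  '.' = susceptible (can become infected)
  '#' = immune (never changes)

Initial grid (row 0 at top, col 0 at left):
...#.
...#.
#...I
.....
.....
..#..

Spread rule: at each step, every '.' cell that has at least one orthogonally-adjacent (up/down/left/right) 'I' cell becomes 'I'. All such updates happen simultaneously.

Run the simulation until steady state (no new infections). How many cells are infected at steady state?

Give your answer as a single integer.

Step 0 (initial): 1 infected
Step 1: +3 new -> 4 infected
Step 2: +4 new -> 8 infected
Step 3: +5 new -> 13 infected
Step 4: +5 new -> 18 infected
Step 5: +4 new -> 22 infected
Step 6: +3 new -> 25 infected
Step 7: +1 new -> 26 infected
Step 8: +0 new -> 26 infected

Answer: 26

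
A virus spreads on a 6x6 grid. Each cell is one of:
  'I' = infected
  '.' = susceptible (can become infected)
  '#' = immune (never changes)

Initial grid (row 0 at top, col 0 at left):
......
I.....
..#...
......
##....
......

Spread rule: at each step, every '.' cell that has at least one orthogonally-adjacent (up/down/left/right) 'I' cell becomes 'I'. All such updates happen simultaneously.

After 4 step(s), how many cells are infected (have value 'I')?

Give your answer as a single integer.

Step 0 (initial): 1 infected
Step 1: +3 new -> 4 infected
Step 2: +4 new -> 8 infected
Step 3: +3 new -> 11 infected
Step 4: +4 new -> 15 infected

Answer: 15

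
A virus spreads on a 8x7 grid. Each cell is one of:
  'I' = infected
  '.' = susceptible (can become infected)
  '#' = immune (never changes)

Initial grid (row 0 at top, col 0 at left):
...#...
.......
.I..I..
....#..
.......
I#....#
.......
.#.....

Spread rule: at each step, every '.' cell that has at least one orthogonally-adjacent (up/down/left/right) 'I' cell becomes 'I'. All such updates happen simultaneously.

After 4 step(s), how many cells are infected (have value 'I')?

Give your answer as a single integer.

Step 0 (initial): 3 infected
Step 1: +9 new -> 12 infected
Step 2: +14 new -> 26 infected
Step 3: +9 new -> 35 infected
Step 4: +8 new -> 43 infected

Answer: 43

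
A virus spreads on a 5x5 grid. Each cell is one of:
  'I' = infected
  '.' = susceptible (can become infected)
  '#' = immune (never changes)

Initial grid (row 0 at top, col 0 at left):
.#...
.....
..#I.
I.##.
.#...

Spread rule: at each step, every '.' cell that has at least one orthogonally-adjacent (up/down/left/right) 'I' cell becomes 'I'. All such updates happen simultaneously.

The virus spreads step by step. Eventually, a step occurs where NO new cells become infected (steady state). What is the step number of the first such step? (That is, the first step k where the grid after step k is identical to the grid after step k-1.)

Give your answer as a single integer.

Answer: 6

Derivation:
Step 0 (initial): 2 infected
Step 1: +5 new -> 7 infected
Step 2: +6 new -> 13 infected
Step 3: +5 new -> 18 infected
Step 4: +1 new -> 19 infected
Step 5: +1 new -> 20 infected
Step 6: +0 new -> 20 infected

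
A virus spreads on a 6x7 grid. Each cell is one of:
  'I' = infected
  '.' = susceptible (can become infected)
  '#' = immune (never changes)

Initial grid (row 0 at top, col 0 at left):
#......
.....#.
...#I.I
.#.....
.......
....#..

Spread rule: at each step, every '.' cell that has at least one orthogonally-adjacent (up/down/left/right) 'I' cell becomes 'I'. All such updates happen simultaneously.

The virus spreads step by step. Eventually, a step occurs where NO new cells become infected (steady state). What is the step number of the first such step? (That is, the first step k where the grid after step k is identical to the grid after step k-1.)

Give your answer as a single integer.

Step 0 (initial): 2 infected
Step 1: +5 new -> 7 infected
Step 2: +7 new -> 14 infected
Step 3: +7 new -> 21 infected
Step 4: +6 new -> 27 infected
Step 5: +5 new -> 32 infected
Step 6: +3 new -> 35 infected
Step 7: +2 new -> 37 infected
Step 8: +0 new -> 37 infected

Answer: 8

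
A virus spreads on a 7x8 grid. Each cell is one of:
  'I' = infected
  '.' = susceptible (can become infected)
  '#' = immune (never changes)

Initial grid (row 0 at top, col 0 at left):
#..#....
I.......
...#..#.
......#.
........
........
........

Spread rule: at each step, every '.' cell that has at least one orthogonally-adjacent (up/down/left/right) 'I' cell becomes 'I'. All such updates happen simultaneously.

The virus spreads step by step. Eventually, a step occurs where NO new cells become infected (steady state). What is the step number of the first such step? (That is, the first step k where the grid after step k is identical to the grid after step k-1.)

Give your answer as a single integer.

Answer: 13

Derivation:
Step 0 (initial): 1 infected
Step 1: +2 new -> 3 infected
Step 2: +4 new -> 7 infected
Step 3: +5 new -> 12 infected
Step 4: +4 new -> 16 infected
Step 5: +7 new -> 23 infected
Step 6: +7 new -> 30 infected
Step 7: +6 new -> 36 infected
Step 8: +5 new -> 41 infected
Step 9: +4 new -> 45 infected
Step 10: +3 new -> 48 infected
Step 11: +2 new -> 50 infected
Step 12: +1 new -> 51 infected
Step 13: +0 new -> 51 infected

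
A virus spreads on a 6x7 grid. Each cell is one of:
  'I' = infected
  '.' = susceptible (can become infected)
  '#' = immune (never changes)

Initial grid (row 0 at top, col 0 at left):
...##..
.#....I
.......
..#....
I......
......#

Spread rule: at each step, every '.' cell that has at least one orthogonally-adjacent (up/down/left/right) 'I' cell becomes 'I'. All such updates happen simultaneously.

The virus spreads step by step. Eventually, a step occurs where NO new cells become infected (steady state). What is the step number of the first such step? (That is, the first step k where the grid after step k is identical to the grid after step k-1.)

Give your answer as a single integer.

Step 0 (initial): 2 infected
Step 1: +6 new -> 8 infected
Step 2: +8 new -> 16 infected
Step 3: +8 new -> 24 infected
Step 4: +9 new -> 33 infected
Step 5: +4 new -> 37 infected
Step 6: +0 new -> 37 infected

Answer: 6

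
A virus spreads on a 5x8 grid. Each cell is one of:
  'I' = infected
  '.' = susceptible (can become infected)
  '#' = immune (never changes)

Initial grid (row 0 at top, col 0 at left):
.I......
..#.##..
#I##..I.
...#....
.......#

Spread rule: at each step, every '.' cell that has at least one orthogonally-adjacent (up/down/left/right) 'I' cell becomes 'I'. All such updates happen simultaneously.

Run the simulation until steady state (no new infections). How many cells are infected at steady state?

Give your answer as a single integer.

Step 0 (initial): 3 infected
Step 1: +8 new -> 11 infected
Step 2: +11 new -> 22 infected
Step 3: +8 new -> 30 infected
Step 4: +2 new -> 32 infected
Step 5: +0 new -> 32 infected

Answer: 32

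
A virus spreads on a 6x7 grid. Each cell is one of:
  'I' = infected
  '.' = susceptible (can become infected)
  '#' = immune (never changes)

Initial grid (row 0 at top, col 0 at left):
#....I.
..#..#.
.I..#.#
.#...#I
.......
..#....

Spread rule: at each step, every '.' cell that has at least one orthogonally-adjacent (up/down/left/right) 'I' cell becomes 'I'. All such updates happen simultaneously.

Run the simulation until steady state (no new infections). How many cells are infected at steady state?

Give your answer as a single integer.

Step 0 (initial): 3 infected
Step 1: +6 new -> 9 infected
Step 2: +10 new -> 19 infected
Step 3: +7 new -> 26 infected
Step 4: +5 new -> 31 infected
Step 5: +2 new -> 33 infected
Step 6: +0 new -> 33 infected

Answer: 33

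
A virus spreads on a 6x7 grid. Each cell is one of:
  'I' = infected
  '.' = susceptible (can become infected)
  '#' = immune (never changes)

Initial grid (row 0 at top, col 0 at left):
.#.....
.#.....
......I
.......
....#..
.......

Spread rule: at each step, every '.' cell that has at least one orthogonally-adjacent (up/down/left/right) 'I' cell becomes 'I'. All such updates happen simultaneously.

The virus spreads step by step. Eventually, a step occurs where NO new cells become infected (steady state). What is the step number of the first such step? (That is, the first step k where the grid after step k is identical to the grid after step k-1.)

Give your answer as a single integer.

Answer: 10

Derivation:
Step 0 (initial): 1 infected
Step 1: +3 new -> 4 infected
Step 2: +5 new -> 9 infected
Step 3: +6 new -> 15 infected
Step 4: +5 new -> 20 infected
Step 5: +6 new -> 26 infected
Step 6: +5 new -> 31 infected
Step 7: +4 new -> 35 infected
Step 8: +3 new -> 38 infected
Step 9: +1 new -> 39 infected
Step 10: +0 new -> 39 infected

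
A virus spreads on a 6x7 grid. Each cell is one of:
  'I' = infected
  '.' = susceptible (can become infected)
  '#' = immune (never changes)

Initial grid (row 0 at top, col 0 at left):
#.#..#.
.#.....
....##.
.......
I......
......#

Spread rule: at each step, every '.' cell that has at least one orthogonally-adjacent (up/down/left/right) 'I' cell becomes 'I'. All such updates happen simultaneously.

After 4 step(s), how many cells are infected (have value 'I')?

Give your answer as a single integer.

Step 0 (initial): 1 infected
Step 1: +3 new -> 4 infected
Step 2: +4 new -> 8 infected
Step 3: +5 new -> 13 infected
Step 4: +4 new -> 17 infected

Answer: 17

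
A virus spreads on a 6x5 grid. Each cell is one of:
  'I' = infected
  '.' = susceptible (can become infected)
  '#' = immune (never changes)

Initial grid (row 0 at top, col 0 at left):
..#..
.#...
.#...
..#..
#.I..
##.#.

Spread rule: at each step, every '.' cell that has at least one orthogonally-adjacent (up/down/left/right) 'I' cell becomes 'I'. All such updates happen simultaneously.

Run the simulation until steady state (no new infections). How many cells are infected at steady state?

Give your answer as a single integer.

Step 0 (initial): 1 infected
Step 1: +3 new -> 4 infected
Step 2: +3 new -> 7 infected
Step 3: +4 new -> 11 infected
Step 4: +4 new -> 15 infected
Step 5: +4 new -> 19 infected
Step 6: +2 new -> 21 infected
Step 7: +1 new -> 22 infected
Step 8: +0 new -> 22 infected

Answer: 22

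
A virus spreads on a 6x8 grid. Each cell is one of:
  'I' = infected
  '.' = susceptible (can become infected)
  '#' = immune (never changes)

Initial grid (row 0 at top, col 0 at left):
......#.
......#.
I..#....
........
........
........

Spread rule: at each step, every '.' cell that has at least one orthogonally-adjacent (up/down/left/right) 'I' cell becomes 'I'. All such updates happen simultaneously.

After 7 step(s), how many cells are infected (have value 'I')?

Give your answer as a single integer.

Step 0 (initial): 1 infected
Step 1: +3 new -> 4 infected
Step 2: +5 new -> 9 infected
Step 3: +5 new -> 14 infected
Step 4: +5 new -> 19 infected
Step 5: +5 new -> 24 infected
Step 6: +6 new -> 30 infected
Step 7: +5 new -> 35 infected

Answer: 35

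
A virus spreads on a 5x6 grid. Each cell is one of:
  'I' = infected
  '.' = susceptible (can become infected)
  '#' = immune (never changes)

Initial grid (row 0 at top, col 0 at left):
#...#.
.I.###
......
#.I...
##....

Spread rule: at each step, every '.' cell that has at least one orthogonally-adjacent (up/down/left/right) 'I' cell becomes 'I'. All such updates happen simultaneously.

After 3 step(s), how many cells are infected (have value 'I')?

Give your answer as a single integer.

Answer: 19

Derivation:
Step 0 (initial): 2 infected
Step 1: +8 new -> 10 infected
Step 2: +5 new -> 15 infected
Step 3: +4 new -> 19 infected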